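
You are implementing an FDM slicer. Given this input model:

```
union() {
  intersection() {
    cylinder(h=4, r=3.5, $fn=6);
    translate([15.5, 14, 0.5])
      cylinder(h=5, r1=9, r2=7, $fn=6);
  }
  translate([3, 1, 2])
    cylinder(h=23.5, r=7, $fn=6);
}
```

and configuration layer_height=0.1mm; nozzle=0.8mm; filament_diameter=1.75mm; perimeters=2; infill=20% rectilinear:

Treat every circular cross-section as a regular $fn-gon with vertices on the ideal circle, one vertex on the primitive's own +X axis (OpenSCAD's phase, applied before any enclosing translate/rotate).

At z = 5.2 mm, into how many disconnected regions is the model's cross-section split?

At z = 5.2 mm: the cylinder does not reach this height (z outside [0, 4]); the cone at (15.5, 14) contributes a regular 6-gon of circumradius 7.120 (interpolated between r1=9 and r2=7 at t=0.940); Keeping only the common overlap: at least one operand is absent at this height, so nothing remains; the r=7 cylinder at (3, 1) contributes a regular 6-gon of circumradius 7; Combining (union): only the r=7 cylinder at (3, 1) is present, so the union is just that shape — 1 connected region. The result has 1 disconnected region.

1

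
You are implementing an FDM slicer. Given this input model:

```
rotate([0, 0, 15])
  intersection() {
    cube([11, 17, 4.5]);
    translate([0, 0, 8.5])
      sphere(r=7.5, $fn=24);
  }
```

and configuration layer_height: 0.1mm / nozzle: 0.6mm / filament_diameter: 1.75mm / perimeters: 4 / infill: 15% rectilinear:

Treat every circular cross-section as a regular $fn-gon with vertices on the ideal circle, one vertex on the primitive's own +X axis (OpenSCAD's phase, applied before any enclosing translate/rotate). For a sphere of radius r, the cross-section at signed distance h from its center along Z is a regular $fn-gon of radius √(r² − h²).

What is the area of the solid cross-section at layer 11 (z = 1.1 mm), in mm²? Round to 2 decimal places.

At z = 1.1 mm: the cube is present — its section is the full 11×17 rectangle (area 187.00 mm²); the r=7.5 sphere contributes a regular 24-gon of circumradius √(7.5²−7.4²) = 1.221 (area = (24/2)·1.221²·sin(360°/24) = 4.63 mm²); Taking the intersection: the r=7.5 sphere partially overlaps the 11×17 cube; clipping to the common part keeps 1.16 mm² — area = 1.16 mm²; (rotated 15° about Z; rotation is an isometry so areas/perimeters/island counts are preserved). Overall, the cross-section is a single solid region. Net area = 1.16 mm².

1.16 mm²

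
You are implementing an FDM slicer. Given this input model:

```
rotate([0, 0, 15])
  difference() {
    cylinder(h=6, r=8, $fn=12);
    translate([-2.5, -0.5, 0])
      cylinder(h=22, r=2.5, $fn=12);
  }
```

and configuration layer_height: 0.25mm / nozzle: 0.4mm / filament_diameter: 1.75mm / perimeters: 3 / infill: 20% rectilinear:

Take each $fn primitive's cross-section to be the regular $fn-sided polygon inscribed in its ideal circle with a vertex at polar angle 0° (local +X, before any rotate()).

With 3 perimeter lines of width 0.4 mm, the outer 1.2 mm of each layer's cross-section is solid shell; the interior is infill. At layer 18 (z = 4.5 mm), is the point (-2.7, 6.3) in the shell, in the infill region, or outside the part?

At z = 4.5 mm: the cylinder: section is a regular 12-gon, circumradius r=8; the r=2.5 cylinder at (-2.5, -0.5) gives a regular 12-gon of circumradius 2.5 (constant along its height); Taking the first minus the rest: starting from the r=8 cylinder, the r=2.5 cylinder at (-2.5, -0.5) lies wholly inside it (removes its full 18.75 mm² and its 15.53 mm outline becomes a hole wall) — 1 connected region with 1 hole; (rotated 15° about Z; rotation is an isometry so areas/perimeters/island counts are preserved). Overall, the cross-section is one region with 1 hole. Undo the 15° rotation: the query point maps to (-0.977, 6.784) in the un-rotated model frame. The nearest boundary edge runs (-4.00, 6.93)→(0.00, 8.00); distance from the point to it = 0.92 mm. The point is inside the cross-section, 0.92 mm from the nearest boundary — within the 1.2 mm shell band (3 × 0.4).

shell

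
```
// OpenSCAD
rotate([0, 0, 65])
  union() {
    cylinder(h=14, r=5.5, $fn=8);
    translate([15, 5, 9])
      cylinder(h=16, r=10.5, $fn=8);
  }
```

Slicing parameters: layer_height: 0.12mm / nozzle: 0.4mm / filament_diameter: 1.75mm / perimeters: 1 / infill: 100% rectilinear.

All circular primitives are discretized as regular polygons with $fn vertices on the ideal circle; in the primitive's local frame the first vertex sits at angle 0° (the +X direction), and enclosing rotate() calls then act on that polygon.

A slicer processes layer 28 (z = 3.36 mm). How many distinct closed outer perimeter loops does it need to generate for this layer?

At z = 3.36 mm: the r=5.5 cylinder gives a regular 8-gon of circumradius 5.5 (constant along its height); the cylinder at (15, 5) does not reach this height (z outside [9, 25]); Merging all regions: only the r=5.5 cylinder is present, so the union is just that shape — 1 connected region; (rotated 65° about Z; rotation is an isometry so areas/perimeters/island counts are preserved). The result has 1 disconnected region.

1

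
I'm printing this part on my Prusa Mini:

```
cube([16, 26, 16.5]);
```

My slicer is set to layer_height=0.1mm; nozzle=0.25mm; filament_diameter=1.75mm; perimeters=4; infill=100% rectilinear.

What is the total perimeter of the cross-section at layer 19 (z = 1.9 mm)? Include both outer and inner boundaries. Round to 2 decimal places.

At z = 1.9 mm: the 16×26 cube contributes its full rectangle (perimeter 84.00 mm). Overall, the cross-section is a single solid region. Total boundary length (outer) = 84.00 mm.

84.00 mm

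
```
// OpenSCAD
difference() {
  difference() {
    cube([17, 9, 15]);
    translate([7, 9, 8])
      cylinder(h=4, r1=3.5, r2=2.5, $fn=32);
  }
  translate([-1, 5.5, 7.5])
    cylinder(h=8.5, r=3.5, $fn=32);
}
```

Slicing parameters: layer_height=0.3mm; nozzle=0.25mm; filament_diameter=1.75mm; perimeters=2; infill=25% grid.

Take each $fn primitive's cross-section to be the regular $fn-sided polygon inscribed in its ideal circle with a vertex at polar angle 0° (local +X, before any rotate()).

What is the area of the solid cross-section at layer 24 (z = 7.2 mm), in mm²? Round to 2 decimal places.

153.00 mm²

At z = 7.2 mm: the cube is present — its section is the full 17×9 rectangle (area 153.00 mm²); the cone at (7, 9) is not intersected at this z (z outside [8, 12]); Taking the first minus the rest: none of the subtracted shapes is present at this height, so the 17×9 cube is unchanged — area = 153.00 mm²; the cylinder at (-1, 5.5) is not intersected at this z (z outside [7.5, 16]); Subtracting the remaining from the first: none of the subtracted shapes is present at this height, so the result so far is unchanged — area = 153.00 mm². Overall, the cross-section is a single solid region. Net area = 153.00 mm².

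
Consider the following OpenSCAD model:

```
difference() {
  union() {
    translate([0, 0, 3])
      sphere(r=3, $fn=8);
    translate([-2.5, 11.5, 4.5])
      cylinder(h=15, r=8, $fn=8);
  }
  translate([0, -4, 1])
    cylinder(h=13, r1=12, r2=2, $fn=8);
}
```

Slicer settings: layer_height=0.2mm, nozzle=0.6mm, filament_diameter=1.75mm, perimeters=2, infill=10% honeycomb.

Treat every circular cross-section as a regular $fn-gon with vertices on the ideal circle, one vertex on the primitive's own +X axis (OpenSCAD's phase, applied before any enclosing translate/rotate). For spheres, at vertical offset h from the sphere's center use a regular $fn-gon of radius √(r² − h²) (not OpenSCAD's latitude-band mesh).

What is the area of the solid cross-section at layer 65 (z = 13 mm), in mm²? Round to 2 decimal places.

181.02 mm²

At z = 13 mm: the sphere is absent (|z−center|=10.000 > r=3); the r=8 cylinder at (-2.5, 11.5) gives a regular 8-gon of circumradius 8 (constant along its height) (area = (8/2)·8.000²·sin(360°/8) = 181.02 mm²); Taking the union: only the r=8 cylinder at (-2.5, 11.5) is present, so the union is just that shape — area = 181.02 mm²; the cone at (0, -4) (r1=12→r2=2) has section circumradius 2.769 here — a regular 8-gon (area = (8/2)·2.769²·sin(360°/8) = 21.69 mm²); After the difference (first − rest): starting from that combined region (181.02 mm²), the cone at (0, -4) misses the remaining region (no effect) — area = 181.02 mm². Overall, the cross-section is a single solid region. Net area = 181.02 mm².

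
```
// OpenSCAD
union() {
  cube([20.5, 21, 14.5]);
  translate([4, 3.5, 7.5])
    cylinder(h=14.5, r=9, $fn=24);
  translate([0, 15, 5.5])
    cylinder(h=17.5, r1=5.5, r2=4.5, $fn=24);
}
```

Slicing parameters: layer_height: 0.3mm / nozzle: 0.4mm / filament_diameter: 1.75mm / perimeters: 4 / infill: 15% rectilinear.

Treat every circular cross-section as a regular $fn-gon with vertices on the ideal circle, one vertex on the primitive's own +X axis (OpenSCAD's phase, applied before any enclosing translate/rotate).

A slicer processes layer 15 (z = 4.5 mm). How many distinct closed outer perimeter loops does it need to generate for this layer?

At z = 4.5 mm: the cube (footprint 20.5×21) is included at this height; the cylinder at (4, 3.5) does not reach this height (z outside [7.5, 22]); the cone at (0, 15) does not reach this height (z outside [5.5, 23]); Merging all regions: only the 20.5×21 cube is present, so the union is just that shape — 1 connected region. The result has 1 disconnected region.

1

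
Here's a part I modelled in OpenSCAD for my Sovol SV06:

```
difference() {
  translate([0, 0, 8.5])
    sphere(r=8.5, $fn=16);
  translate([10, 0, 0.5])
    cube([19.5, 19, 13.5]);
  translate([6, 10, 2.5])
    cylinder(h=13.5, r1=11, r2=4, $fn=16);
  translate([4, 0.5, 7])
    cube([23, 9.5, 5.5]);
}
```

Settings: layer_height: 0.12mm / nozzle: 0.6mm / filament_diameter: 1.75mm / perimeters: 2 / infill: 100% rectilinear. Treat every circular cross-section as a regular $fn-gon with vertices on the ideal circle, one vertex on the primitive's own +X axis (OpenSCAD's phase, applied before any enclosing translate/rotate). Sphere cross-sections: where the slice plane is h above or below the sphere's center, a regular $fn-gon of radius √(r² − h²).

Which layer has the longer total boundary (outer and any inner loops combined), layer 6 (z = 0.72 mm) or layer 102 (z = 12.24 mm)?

Layer 6 (z = 0.72): the r=8.5 sphere contributes a regular 16-gon of circumradius √(8.5²−7.78²) = 3.424 (perimeter = 2·16·3.424·sin(180°/16) = 21.37 mm); the cube at (10, 0) is present — its section is the full 19.5×19 rectangle (perimeter 77.00 mm); the cone at (6, 10) does not reach this height (z outside [2.5, 16]); the cube at (4, 0.5) is not intersected at this z (z outside [7, 12.5]); After the difference (first − rest): starting from the r=8.5 sphere, the 19.5×19 cube at (10, 0) misses the remaining region (no effect) — boundary = 21.37 mm. So its perimeter = 21.37 mm. Layer 102 (z = 12.24): the sphere: section is a regular 16-gon, circumradius = √(r²−h²) = √(8.5²−3.74²) = 7.633 (perimeter = 2·16·7.633·sin(180°/16) = 47.65 mm); the 19.5×19 cube at (10, 0) contributes its full rectangle (perimeter 77.00 mm); the cone at (6, 10) (r1=11→r2=4) has section circumradius 5.950 here — a regular 16-gon (perimeter = 2·16·5.950·sin(180°/16) = 37.14 mm); the 23×9.5 cube at (4, 0.5) contributes its full rectangle (perimeter 65.00 mm); Subtracting the remaining from the first: starting from the r=8.5 sphere, the 19.5×19 cube at (10, 0) misses the remaining region (no effect); the cone at (6, 10) partially overlaps it — only the 7.71 mm² overlap (of its 108.37 mm²) is removed, clipping the outline; the 23×9.5 cube at (4, 0.5) partially overlaps it — only the 11.40 mm² overlap (of its 218.50 mm²) is removed, clipping the outline — boundary = 49.05 mm. So its perimeter = 49.05 mm. Layer 102 is larger (49.05 vs 21.37 mm).

layer 102 (z = 12.24 mm)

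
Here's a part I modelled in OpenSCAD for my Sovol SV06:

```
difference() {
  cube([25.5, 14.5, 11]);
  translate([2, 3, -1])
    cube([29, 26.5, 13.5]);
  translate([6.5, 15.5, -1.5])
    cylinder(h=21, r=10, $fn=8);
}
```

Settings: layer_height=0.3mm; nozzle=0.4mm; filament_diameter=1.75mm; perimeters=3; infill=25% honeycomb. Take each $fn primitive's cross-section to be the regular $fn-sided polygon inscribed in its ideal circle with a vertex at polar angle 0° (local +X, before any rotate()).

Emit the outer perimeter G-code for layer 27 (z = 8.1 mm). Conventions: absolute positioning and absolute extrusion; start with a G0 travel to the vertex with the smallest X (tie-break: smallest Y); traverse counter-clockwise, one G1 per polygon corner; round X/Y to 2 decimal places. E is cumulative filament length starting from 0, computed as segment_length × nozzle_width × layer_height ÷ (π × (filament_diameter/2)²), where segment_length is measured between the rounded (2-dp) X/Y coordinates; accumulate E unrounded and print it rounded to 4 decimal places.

At z = 8.1 mm: the cube (footprint 25.5×14.5) is included at this height; the 29×26.5 cube at (2, 3) contributes its full rectangle; the cylinder at (6.5, 15.5): section is a regular 8-gon, circumradius r=10; After the difference (first − rest): starting from the 25.5×14.5 cube, the 29×26.5 cube at (2, 3) partially overlaps it — only the 270.25 mm² overlap (of its 768.50 mm²) is removed, clipping the outline; the r=10 cylinder at (6.5, 15.5) partially overlaps it — only the 13.44 mm² overlap (of its 282.84 mm²) is removed, clipping the outline — 1 connected region. The outline is a single polygon with 6 vertices. Extrusion per mm of travel: 0.4 × 0.3 / (π × 0.875²) = 0.049890. Accumulating E over each segment gives final E = 3.3284.

G0 X0.00 Y0.00 Z8.10
G1 X25.50 Y0.00 E1.2722
G1 X25.50 Y3.00 E1.4219
G1 X2.00 Y3.00 E2.5943
G1 X2.00 Y7.36 E2.8118
G1 X0.00 Y8.19 E2.9198
G1 X0.00 Y0.00 E3.3284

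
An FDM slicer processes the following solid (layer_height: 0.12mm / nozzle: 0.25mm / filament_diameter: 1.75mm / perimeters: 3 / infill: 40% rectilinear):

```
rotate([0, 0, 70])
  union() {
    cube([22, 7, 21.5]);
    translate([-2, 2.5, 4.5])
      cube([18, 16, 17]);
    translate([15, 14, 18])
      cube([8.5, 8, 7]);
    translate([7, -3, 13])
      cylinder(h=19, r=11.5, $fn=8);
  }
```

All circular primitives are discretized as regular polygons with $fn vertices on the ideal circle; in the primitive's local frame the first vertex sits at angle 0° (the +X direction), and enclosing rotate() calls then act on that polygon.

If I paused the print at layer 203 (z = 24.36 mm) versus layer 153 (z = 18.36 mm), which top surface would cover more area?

layer 153 (z = 18.36 mm)

Layer 203 (z = 24.36): the cube does not reach this height (z outside [0, 21.5]); the cube at (-2, 2.5) is absent (z outside [4.5, 21.5]); the 8.5×8 cube at (15, 14) contributes its full rectangle (area 68.00 mm²); the cylinder at (7, -3): section is a regular 8-gon, circumradius r=11.5 (area = (8/2)·11.500²·sin(360°/8) = 374.06 mm²); Combining (union): the 2 present regions are separate (no shared area or edge), so areas and boundary lengths simply add and each stays a separate island — area = 442.06 mm²; (rotated 70° about Z; rotation is an isometry so areas/perimeters/island counts are preserved). So its area = 442.06 mm². Layer 153 (z = 18.36): the cube (footprint 22×7) is included at this height (area 154.00 mm²); the 18×16 cube at (-2, 2.5) contributes its full rectangle (area 288.00 mm²); the 8.5×8 cube at (15, 14) contributes its full rectangle (area 68.00 mm²); the r=11.5 cylinder at (7, -3) contributes a regular 8-gon of circumradius 11.5 (area = (8/2)·11.500²·sin(360°/8) = 374.06 mm²); Taking the union: the regions partially overlap — summed areas 884.06 mm² minus the doubly-counted overlap 191.35 mm² gives 692.71 mm² — area = 692.71 mm²; (rotated 70° about Z; rotation is an isometry so areas/perimeters/island counts are preserved). So its area = 692.71 mm². Layer 153 is larger (692.71 vs 442.06 mm²).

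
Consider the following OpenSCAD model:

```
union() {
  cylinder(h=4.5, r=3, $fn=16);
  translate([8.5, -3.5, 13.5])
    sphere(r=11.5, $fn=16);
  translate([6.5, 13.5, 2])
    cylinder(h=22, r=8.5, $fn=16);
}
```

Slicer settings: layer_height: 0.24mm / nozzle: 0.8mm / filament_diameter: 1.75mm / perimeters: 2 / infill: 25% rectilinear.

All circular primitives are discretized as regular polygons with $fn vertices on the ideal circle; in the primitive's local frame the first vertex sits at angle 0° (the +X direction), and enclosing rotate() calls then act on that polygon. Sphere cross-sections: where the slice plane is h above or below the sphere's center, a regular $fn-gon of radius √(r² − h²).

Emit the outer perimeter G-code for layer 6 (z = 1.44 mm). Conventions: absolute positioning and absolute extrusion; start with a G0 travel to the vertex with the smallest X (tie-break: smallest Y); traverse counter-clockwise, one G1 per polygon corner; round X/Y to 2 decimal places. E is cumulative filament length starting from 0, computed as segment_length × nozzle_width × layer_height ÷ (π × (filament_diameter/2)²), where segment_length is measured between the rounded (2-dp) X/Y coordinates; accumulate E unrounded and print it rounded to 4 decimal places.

At z = 1.44 mm: the r=3 cylinder gives a regular 16-gon of circumradius 3 (constant along its height); the sphere at (8.5, -3.5) does not reach this height (|z−center|=12.060 > r=11.5); the cylinder at (6.5, 13.5) does not reach this height (z outside [2, 24]); Combining (union): only the r=3 cylinder is present, so the union is just that shape — 1 connected region. The outline is a single polygon with 16 vertices. Extrusion per mm of travel: 0.8 × 0.24 / (π × 0.875²) = 0.079824. Accumulating E over each segment gives final E = 1.4946.

G0 X-3.00 Y0.00 Z1.44
G1 X-2.77 Y-1.15 E0.0936
G1 X-2.12 Y-2.12 E0.1868
G1 X-1.15 Y-2.77 E0.2800
G1 X0.00 Y-3.00 E0.3736
G1 X1.15 Y-2.77 E0.4673
G1 X2.12 Y-2.12 E0.5605
G1 X2.77 Y-1.15 E0.6537
G1 X3.00 Y0.00 E0.7473
G1 X2.77 Y1.15 E0.8409
G1 X2.12 Y2.12 E0.9341
G1 X1.15 Y2.77 E1.0273
G1 X0.00 Y3.00 E1.1209
G1 X-1.15 Y2.77 E1.2146
G1 X-2.12 Y2.12 E1.3078
G1 X-2.77 Y1.15 E1.4010
G1 X-3.00 Y0.00 E1.4946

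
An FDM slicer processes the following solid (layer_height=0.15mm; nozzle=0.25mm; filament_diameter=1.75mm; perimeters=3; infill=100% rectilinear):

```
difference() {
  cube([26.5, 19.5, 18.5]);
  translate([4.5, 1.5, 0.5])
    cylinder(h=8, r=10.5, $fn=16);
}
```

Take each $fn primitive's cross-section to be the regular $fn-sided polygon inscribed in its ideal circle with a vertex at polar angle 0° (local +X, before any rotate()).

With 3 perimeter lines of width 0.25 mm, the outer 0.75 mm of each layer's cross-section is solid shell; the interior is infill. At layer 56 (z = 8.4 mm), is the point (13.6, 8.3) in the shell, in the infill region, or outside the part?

At z = 8.4 mm: the cube (footprint 26.5×19.5) is included at this height; the cylinder at (4.5, 1.5): section is a regular 16-gon, circumradius r=10.5; After the difference (first − rest): starting from the 26.5×19.5 cube, the r=10.5 cylinder at (4.5, 1.5) partially overlaps it — only the 151.84 mm² overlap (of its 337.53 mm²) is removed, clipping the outline — 1 connected region. Overall, the cross-section is a single solid region. The nearest boundary edge runs (14.20, 5.52)→(11.92, 8.92); distance from the point to it = 1.05 mm. The point is inside the cross-section and 1.05 mm from the nearest boundary — more than the 0.75 mm shell width (3 × 0.25), so it's in the infill interior.

infill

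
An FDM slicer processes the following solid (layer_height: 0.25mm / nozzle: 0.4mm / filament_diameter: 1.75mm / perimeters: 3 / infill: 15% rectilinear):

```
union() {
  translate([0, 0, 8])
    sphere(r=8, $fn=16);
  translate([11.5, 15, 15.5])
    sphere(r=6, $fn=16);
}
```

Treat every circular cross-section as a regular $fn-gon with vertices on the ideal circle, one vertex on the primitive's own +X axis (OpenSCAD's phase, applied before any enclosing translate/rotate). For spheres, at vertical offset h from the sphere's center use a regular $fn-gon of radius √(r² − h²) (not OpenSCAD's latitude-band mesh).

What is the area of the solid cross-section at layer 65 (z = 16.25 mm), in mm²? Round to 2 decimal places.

108.49 mm²

At z = 16.25 mm: the sphere is not intersected at this z (|z−center|=8.250 > r=8); the r=6 sphere at (11.5, 15) slices to a regular 16-gon of circumradius 5.953 (√(r²−h²) with h=0.75 from center) (area = (16/2)·5.953²·sin(360°/16) = 108.49 mm²); Merging all regions: only the r=6 sphere at (11.5, 15) is present, so the union is just that shape — area = 108.49 mm². Overall, the cross-section is a single solid region. Net area = 108.49 mm².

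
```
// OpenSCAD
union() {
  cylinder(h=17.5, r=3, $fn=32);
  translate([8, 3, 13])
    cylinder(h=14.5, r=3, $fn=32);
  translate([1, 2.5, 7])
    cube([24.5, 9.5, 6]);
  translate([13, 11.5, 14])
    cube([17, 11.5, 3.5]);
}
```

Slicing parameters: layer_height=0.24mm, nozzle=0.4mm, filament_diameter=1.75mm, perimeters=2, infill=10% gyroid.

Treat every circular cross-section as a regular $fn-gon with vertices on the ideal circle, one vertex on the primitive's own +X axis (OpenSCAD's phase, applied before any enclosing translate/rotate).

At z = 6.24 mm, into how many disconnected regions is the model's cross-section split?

1

At z = 6.24 mm: the r=3 cylinder gives a regular 32-gon of circumradius 3 (constant along its height); the cylinder at (8, 3) is not intersected at this z (z outside [13, 27.5]); the cube at (1, 2.5) does not reach this height (z outside [7, 13]); the cube at (13, 11.5) does not reach this height (z outside [14, 17.5]); Merging all regions: only the r=3 cylinder is present, so the union is just that shape — 1 connected region. The result has 1 disconnected region.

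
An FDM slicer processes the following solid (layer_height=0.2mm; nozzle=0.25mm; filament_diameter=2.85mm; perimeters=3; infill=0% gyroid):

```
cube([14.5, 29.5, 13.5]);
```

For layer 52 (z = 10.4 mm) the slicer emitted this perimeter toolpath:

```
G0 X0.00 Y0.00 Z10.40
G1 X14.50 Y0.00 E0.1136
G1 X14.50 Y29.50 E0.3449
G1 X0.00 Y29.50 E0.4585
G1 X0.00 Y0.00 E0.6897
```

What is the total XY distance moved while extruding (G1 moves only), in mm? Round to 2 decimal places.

Sum the Euclidean lengths of each G1 segment: total = 88.00 mm.

88.00 mm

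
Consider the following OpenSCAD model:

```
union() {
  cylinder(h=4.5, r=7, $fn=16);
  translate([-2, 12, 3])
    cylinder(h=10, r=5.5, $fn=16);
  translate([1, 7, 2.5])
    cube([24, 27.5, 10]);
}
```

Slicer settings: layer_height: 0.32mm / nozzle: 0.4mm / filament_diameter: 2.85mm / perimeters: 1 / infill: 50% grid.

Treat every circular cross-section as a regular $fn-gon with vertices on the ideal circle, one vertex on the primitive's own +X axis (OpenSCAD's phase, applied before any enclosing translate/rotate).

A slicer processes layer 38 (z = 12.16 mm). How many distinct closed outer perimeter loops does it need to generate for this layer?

1

At z = 12.16 mm: the cylinder is not intersected at this z (z outside [0, 4.5]); the r=5.5 cylinder at (-2, 12) contributes a regular 16-gon of circumradius 5.5; the cube at (1, 7) (footprint 24×27.5) is included at this height; Taking the union: the regions partially overlap (shared area 15.47 mm²), so overlapping operands fuse into one piece — 1 connected region. The result has 1 disconnected region.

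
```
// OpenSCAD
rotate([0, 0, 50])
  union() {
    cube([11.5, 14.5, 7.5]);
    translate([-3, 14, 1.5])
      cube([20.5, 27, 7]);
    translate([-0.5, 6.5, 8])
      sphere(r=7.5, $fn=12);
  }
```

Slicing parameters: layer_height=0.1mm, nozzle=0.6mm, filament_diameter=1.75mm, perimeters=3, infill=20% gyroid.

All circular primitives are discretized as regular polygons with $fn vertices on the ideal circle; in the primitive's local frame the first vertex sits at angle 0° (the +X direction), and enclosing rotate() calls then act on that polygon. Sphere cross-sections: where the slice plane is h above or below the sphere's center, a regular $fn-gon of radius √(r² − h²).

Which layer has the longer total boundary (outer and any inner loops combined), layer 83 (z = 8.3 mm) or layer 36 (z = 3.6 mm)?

layer 83 (z = 8.3 mm)

Layer 83 (z = 8.3): the cube is not intersected at this z (z outside [0, 7.5]); the cube at (-3, 14) is present — its section is the full 20.5×27 rectangle (perimeter 95.00 mm); the sphere at (-0.5, 6.5): section is a regular 12-gon, circumradius = √(r²−h²) = √(7.5²−0.3²) = 7.494 (perimeter = 2·12·7.494·sin(180°/12) = 46.55 mm); Taking the union: the 2 present regions are separate (no shared area or edge), so areas and boundary lengths simply add and each stays a separate island — boundary = 141.55 mm; (rotated 50° about Z; rotation is an isometry so areas/perimeters/island counts are preserved). So its perimeter = 141.55 mm. Layer 36 (z = 3.6): the cube (footprint 11.5×14.5) is included at this height (perimeter 52.00 mm); the cube at (-3, 14) (footprint 20.5×27) is included at this height (perimeter 95.00 mm); the r=7.5 sphere at (-0.5, 6.5) contributes a regular 12-gon of circumradius √(7.5²−4.4²) = 6.074 (perimeter = 2·12·6.074·sin(180°/12) = 37.73 mm); Taking the union: the regions partially overlap (shared area 55.08 mm²), so the edge portions inside another operand are dropped and the merged outline is re-measured after clipping — boundary = 131.02 mm; (rotated 50° about Z; rotation is an isometry so areas/perimeters/island counts are preserved). So its perimeter = 131.02 mm. Layer 83 is larger (141.55 vs 131.02 mm).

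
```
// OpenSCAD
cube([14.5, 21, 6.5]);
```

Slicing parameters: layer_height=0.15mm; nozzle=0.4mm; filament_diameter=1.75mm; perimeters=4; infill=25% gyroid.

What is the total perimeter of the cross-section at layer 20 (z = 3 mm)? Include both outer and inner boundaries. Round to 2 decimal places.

71.00 mm

At z = 3 mm: the cube is present — its section is the full 14.5×21 rectangle (perimeter 71.00 mm). Overall, the cross-section is a single solid region. Total boundary length (outer) = 71.00 mm.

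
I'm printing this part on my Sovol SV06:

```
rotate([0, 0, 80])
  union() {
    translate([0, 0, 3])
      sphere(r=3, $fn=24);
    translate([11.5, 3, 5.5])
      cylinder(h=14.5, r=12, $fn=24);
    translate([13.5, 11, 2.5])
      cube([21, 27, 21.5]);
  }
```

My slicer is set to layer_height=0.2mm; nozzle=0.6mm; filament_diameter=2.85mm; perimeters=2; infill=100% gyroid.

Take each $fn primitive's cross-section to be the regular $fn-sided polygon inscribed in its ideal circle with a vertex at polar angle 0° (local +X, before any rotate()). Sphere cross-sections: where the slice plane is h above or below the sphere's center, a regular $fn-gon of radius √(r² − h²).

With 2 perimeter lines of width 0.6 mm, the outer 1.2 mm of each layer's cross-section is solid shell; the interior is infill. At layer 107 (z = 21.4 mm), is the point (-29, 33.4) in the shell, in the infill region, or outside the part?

infill

At z = 21.4 mm: the sphere does not reach this height (|z−center|=18.400 > r=3); the cylinder at (11.5, 3) does not reach this height (z outside [5.5, 20]); the 21×27 cube at (13.5, 11) contributes its full rectangle; Taking the union: only the 21×27 cube at (13.5, 11) is present, so the union is just that shape — 1 connected region; (rotated 80° about Z; rotation is an isometry so areas/perimeters/island counts are preserved). Overall, the cross-section is a single solid region. Undo the 80° rotation: the query point maps to (27.857, 34.359) in the un-rotated model frame. The nearest boundary edge runs (34.50, 38.00)→(13.50, 38.00); distance from the point to it = 3.64 mm. The point is inside the cross-section and 3.64 mm from the nearest boundary — more than the 1.2 mm shell width (2 × 0.6), so it's in the infill interior.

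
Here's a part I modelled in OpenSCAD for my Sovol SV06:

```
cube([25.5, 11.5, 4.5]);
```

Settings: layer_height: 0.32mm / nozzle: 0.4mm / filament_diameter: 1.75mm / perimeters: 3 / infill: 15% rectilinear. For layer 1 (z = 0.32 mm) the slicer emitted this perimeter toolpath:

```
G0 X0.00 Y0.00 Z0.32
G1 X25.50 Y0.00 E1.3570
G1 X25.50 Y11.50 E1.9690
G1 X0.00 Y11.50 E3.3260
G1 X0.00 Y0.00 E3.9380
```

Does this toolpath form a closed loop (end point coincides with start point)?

Start point (G0): (0.00, 0.00). End point (last G1): the path returns to the start — closed.

yes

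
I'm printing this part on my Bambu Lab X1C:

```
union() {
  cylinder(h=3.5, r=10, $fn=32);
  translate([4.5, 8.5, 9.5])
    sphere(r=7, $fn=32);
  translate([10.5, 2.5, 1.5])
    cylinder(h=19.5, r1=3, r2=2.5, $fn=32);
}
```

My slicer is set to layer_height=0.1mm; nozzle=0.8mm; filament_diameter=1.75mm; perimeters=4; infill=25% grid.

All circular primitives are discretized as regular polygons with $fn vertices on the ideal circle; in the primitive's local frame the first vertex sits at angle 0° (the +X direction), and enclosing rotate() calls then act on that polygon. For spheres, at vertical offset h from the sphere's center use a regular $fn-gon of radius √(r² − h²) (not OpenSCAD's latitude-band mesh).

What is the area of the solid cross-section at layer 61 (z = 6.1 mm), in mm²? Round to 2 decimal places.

At z = 6.1 mm: the cylinder is not intersected at this z (z outside [0, 3.5]); the sphere at (4.5, 8.5): section is a regular 32-gon, circumradius = √(r²−h²) = √(7²−3.4²) = 6.119 (area = (32/2)·6.119²·sin(360°/32) = 116.87 mm²); the cone at (10.5, 2.5) contributes a regular 32-gon of circumradius 2.882 (interpolated between r1=3 and r2=2.5 at t=0.236) (area = (32/2)·2.882²·sin(360°/32) = 25.93 mm²); Combining (union): the regions partially overlap — summed areas 142.79 mm² minus the doubly-counted overlap 0.89 mm² gives 141.91 mm² — area = 141.91 mm². Overall, the cross-section is a single solid region. Net area = 141.91 mm².

141.91 mm²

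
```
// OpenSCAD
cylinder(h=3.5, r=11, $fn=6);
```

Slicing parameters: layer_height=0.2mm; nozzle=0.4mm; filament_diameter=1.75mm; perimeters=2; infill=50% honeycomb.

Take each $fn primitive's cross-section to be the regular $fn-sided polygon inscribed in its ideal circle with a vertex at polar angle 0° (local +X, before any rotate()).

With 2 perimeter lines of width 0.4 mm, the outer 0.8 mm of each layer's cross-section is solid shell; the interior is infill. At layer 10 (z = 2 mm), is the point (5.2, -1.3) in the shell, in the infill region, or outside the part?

infill

At z = 2 mm: the cylinder: section is a regular 6-gon, circumradius r=11. Overall, the cross-section is a single solid region. The nearest boundary edge runs (5.50, -9.53)→(11.00, 0.00); distance from the point to it = 4.37 mm. The point is inside the cross-section and 4.37 mm from the nearest boundary — more than the 0.8 mm shell width (2 × 0.4), so it's in the infill interior.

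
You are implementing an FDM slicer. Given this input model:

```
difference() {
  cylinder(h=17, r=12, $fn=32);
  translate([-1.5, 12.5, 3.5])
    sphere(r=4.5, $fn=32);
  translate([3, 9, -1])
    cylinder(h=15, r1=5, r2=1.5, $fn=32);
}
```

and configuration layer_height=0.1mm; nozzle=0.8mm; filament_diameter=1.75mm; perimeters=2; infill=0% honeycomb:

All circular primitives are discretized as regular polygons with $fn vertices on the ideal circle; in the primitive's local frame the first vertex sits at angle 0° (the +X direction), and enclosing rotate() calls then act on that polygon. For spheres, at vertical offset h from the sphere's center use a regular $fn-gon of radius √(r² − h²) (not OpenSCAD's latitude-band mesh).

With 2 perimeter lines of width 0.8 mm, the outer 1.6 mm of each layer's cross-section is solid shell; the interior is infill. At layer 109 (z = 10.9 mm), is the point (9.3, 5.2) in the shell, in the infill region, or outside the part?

shell

At z = 10.9 mm: the r=12 cylinder gives a regular 32-gon of circumradius 12 (constant along its height); the sphere at (-1.5, 12.5) does not reach this height (|z−center|=7.400 > r=4.5); the cone at (3, 9) (r1=5→r2=1.5) has section circumradius 2.223 here — a regular 32-gon; After the difference (first − rest): starting from the r=12 cylinder, the cone at (3, 9) lies wholly inside it (removes its full 15.43 mm² and its 13.95 mm outline becomes a hole wall) — 1 connected region with 1 hole. Overall, the cross-section is one region with 1 hole. The nearest boundary edge runs (9.98, 6.67)→(11.09, 4.59); distance from the point to it = 1.29 mm. The point is inside the cross-section, 1.29 mm from the nearest boundary — within the 1.6 mm shell band (2 × 0.8).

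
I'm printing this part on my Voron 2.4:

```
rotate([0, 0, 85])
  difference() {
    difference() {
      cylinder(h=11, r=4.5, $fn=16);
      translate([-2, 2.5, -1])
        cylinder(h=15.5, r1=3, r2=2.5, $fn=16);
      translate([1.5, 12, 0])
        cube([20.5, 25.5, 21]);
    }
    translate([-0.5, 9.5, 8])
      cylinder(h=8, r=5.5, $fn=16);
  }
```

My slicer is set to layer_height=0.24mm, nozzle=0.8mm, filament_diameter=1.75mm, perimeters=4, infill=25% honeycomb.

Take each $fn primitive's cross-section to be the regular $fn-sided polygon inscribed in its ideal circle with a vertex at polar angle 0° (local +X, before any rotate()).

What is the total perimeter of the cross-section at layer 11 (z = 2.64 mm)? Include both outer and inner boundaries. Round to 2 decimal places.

31.35 mm

At z = 2.64 mm: the r=4.5 cylinder contributes a regular 16-gon of circumradius 4.5 (perimeter = 2·16·4.500·sin(180°/16) = 28.09 mm); the cone at (-2, 2.5): at t=0.235 of its height the radius interpolates to r₁+(r₂−r₁)t = 2.883, giving a regular 16-gon of that circumradius (perimeter = 2·16·2.883·sin(180°/16) = 18.00 mm); the cube at (1.5, 12) is present — its section is the full 20.5×25.5 rectangle (perimeter 92.00 mm); After the difference (first − rest): starting from the r=4.5 cylinder, the cone at (-2, 2.5) partially overlaps it — only the 17.93 mm² overlap (of its 25.44 mm²) is removed, clipping the outline; the 20.5×25.5 cube at (1.5, 12) misses the remaining region (no effect) — boundary = 31.35 mm; the cylinder at (-0.5, 9.5) is absent (z outside [8, 16]); After the difference (first − rest): none of the subtracted shapes is present at this height, so the result so far is unchanged — boundary = 31.35 mm; (rotated 85° about Z; rotation is an isometry so areas/perimeters/island counts are preserved). Overall, the cross-section is a single solid region. Total boundary length (outer) = 31.35 mm.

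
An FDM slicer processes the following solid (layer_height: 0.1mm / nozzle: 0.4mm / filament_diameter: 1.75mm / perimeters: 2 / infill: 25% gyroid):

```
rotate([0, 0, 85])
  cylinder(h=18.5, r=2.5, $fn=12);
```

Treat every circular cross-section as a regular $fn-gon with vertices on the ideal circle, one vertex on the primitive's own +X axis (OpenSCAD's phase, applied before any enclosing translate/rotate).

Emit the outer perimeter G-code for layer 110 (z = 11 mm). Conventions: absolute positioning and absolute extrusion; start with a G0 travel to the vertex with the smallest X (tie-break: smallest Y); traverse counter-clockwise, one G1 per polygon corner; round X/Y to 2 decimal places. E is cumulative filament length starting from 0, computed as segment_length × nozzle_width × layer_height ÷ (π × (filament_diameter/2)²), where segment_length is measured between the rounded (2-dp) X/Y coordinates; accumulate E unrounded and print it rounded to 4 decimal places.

G0 X-2.49 Y0.22 Z11.00
G1 X-2.27 Y-1.06 E0.0216
G1 X-1.43 Y-2.05 E0.0432
G1 X-0.22 Y-2.49 E0.0646
G1 X1.06 Y-2.27 E0.0862
G1 X2.05 Y-1.43 E0.1078
G1 X2.49 Y-0.22 E0.1292
G1 X2.27 Y1.06 E0.1508
G1 X1.43 Y2.05 E0.1724
G1 X0.22 Y2.49 E0.1938
G1 X-1.06 Y2.27 E0.2154
G1 X-2.05 Y1.43 E0.2370
G1 X-2.49 Y0.22 E0.2584

At z = 11 mm: the r=2.5 cylinder gives a regular 12-gon of circumradius 2.5 (constant along its height); (whole slice rotated 85° about Z — lengths, areas and connectivity unchanged). The outline is a single polygon with 12 vertices. Extrusion per mm of travel: 0.4 × 0.1 / (π × 0.875²) = 0.016630. Accumulating E over each segment gives final E = 0.2584.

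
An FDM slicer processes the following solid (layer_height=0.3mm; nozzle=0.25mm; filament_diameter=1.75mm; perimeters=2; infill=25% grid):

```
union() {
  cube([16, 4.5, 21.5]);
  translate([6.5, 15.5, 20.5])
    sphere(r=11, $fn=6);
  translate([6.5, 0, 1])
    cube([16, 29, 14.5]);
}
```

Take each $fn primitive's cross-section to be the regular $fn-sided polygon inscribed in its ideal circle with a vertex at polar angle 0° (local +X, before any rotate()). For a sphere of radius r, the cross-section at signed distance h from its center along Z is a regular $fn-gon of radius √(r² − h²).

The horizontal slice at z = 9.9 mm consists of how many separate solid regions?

1

At z = 9.9 mm: the cube (footprint 16×4.5) is included at this height; the r=11 sphere at (6.5, 15.5) slices to a regular 6-gon of circumradius 2.939 (√(r²−h²) with h=10.6 from center); the 16×29 cube at (6.5, 0) contributes its full rectangle; Combining (union): the regions partially overlap (shared area 53.97 mm²), so overlapping operands fuse into one piece — 1 connected region. The result has 1 disconnected region.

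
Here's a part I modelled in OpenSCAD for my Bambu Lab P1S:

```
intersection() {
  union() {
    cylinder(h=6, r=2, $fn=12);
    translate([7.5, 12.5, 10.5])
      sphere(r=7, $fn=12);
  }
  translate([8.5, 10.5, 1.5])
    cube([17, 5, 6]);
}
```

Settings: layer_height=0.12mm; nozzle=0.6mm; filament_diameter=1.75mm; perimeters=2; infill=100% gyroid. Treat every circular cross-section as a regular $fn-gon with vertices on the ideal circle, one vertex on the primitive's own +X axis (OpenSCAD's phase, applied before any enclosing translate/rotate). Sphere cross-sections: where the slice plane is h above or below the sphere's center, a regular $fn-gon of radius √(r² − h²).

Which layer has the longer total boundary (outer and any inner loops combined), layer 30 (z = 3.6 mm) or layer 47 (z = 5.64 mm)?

Layer 30 (z = 3.6): the r=2 cylinder contributes a regular 12-gon of circumradius 2 (perimeter = 2·12·2.000·sin(180°/12) = 12.42 mm); the sphere at (7.5, 12.5): section is a regular 12-gon, circumradius = √(r²−h²) = √(7²−6.9²) = 1.179 (perimeter = 2·12·1.179·sin(180°/12) = 7.32 mm); Taking the union: the 2 present regions are separate (no shared area or edge), so areas and boundary lengths simply add and each stays a separate island — boundary = 19.75 mm; the cube at (8.5, 10.5) is present — its section is the full 17×5 rectangle (perimeter 44.00 mm); Taking the intersection: the 17×5 cube at (8.5, 10.5) partially overlaps that combined region; clipping to the common part keeps 0.12 mm² — boundary = 2.50 mm. So its perimeter = 2.50 mm. Layer 47 (z = 5.64): the r=2 cylinder gives a regular 12-gon of circumradius 2 (constant along its height) (perimeter = 2·12·2.000·sin(180°/12) = 12.42 mm); the sphere at (7.5, 12.5): section is a regular 12-gon, circumradius = √(r²−h²) = √(7²−4.86²) = 5.038 (perimeter = 2·12·5.038·sin(180°/12) = 31.29 mm); Taking the union: the 2 present regions are separate (no shared area or edge), so areas and boundary lengths simply add and each stays a separate island — boundary = 43.72 mm; the 17×5 cube at (8.5, 10.5) contributes its full rectangle (perimeter 44.00 mm); Taking the intersection: the 17×5 cube at (8.5, 10.5) partially overlaps the result so far; clipping to the common part keeps 18.36 mm² — boundary = 16.74 mm. So its perimeter = 16.74 mm. Layer 47 is larger (16.74 vs 2.50 mm).

layer 47 (z = 5.64 mm)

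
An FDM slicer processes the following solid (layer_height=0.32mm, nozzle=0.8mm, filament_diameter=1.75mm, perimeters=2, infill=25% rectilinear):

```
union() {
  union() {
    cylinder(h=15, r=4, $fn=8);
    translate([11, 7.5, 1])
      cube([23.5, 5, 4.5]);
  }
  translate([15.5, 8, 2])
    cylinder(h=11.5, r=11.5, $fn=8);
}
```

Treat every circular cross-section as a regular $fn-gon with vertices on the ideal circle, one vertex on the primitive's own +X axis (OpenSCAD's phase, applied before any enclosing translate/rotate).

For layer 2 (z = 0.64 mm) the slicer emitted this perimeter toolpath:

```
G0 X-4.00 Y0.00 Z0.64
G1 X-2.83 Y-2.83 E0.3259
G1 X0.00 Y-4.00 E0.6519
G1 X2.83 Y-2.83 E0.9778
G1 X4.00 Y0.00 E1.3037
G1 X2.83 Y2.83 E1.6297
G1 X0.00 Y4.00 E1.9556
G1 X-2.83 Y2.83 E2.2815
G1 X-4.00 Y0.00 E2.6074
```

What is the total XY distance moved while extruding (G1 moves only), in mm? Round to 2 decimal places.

Sum the Euclidean lengths of each G1 segment: total = 24.50 mm.

24.50 mm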